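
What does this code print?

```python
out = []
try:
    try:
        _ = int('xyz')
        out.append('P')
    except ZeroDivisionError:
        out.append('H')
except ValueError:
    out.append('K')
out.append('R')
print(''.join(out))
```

Execution trace: 'K' (outer except ValueError) → 'R' (after the try/except). Output: KR

Answer: KR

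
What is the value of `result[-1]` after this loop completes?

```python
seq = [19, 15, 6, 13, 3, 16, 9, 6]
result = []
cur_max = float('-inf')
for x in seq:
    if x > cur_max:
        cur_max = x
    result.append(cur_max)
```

Running max ends at 19
`result` takes the values: [] → [19] → [19, 19] → [19, 19, 19] → [19, 19, 19, 19] → [19, 19, 19, 19, 19] → [19, 19, 19, 19, 19, 19] → [19, 19, 19, 19, 19, 19, 19] → [19, 19, 19, 19, 19, 19, 19, 19]
So `result[-1]` = 19

Answer: 19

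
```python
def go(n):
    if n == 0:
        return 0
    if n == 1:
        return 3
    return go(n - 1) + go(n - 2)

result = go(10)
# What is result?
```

Build up from base cases: go(0)=0, go(1)=3, go(2)=3, go(3)=6, go(4)=9, go(5)=15, go(6)=24, ..., go(10)=165

Answer: 165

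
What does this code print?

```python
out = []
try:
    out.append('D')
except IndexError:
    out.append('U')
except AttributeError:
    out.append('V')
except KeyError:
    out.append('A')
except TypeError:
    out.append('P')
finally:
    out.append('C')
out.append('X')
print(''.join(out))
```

Execution trace: 'D' (try body, no exception) → 'C' (finally) → 'X' (after the try/except). Output: DCX

Answer: DCX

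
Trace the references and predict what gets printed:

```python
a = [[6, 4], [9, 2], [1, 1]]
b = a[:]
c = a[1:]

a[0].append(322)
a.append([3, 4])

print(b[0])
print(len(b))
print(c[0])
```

Key concept: slice with nested mutation.
Step by step:
`a = [[6, 4], [9, 2], [1, 1]]` → a = [[6, 4], [9, 2], [1, 1]]
`b = a[:]` → b = [[6, 4], [9, 2], [1, 1]]
`c = a[1:]` → c = [[9, 2], [1, 1]]
`a[0].append(322)` → a = [[6, 4, 322], [9, 2], [1, 1]]; b = [[6, 4, 322], [9, 2], [1, 1]]
`a.append([3, 4])` → a = [[6, 4, 322], [9, 2], [1, 1], [3, 4]]
`print(b[0])` → prints [6, 4, 322]
`print(len(b))` → prints 3
`print(c[0])` → prints [9, 2]

Answer:
[6, 4, 322]
3
[9, 2]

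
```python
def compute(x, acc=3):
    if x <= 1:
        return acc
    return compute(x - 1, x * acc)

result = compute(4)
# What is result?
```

Accumulator trace (n, acc): (4, 3) -> (3, 12) -> (2, 36) -> (1, 72) -> return 72

Answer: 72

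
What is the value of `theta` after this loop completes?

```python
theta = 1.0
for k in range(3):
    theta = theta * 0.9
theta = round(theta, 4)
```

Exponential decay: 1.0 * 0.9^3
`theta` takes the values: 1.0 → 0.9 → 0.81 → 0.729

Answer: 0.729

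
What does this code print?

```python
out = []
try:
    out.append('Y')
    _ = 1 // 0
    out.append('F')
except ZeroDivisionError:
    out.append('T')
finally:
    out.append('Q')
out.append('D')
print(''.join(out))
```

Execution trace: 'Y' (try body) → 'T' (except ZeroDivisionError) → 'Q' (finally) → 'D' (after the try/except). Output: YTQD

Answer: YTQD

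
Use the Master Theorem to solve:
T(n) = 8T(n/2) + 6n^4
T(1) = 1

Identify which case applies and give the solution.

a=8, b=2, f(n)=6n^4. log_2(8) = 3. Since c=4 > 3 and the regularity condition holds (8(n/2)^4 = (8/2^4)n^4 with 8/2^4 < 1), Case 3 applies: T(n) = Θ(f(n)) = O(n^4).

Answer: O(n^4) - Case 3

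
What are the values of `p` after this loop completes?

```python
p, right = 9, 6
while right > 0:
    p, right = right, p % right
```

GCD of 9 and 6
`p` takes the values: 9 → 6 → 3

Answer: 3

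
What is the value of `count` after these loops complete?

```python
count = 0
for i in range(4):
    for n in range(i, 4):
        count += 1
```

Upper triangle: 4 + 3 + ... + 1
`count` takes the values: 0 → 1 → 2 → 3 → 4 → 5 → 6 → 7 → 8 → 9 → 10

Answer: 10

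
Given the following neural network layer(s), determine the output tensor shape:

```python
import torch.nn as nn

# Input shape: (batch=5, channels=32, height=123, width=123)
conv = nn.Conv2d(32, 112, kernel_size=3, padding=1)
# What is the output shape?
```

Input: (5, 32, 123, 123) -> Output: (5, 112, 123, 123)

Answer: (5, 112, 123, 123)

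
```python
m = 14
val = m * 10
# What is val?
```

Trace:
`m = 14` → m = 14
`val = m * 10` → val = 140
So val = 140

Answer: 140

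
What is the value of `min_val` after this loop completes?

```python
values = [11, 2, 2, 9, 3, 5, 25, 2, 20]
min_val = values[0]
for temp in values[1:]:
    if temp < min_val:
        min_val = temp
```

Minimum of [11, 2, 2, 9, 3, 5, 25, 2, 20]
`min_val` takes the values: 11 → 2

Answer: 2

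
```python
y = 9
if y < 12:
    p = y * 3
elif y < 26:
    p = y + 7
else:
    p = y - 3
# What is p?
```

Trace:
`y = 9` → y = 9
`if y < 12: ...` → y < 12 is True → p = 27
So p = 27

Answer: 27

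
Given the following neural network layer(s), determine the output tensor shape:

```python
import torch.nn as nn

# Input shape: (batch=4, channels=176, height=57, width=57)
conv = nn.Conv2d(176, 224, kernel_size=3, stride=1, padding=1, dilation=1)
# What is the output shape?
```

Input: (4, 176, 57, 57) -> Output: (4, 224, 57, 57)

Answer: (4, 224, 57, 57)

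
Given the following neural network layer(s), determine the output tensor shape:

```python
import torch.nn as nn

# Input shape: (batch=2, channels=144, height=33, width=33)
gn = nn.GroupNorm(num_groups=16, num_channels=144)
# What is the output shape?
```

Input: (2, 144, 33, 33) -> Output: (2, 144, 33, 33)

Answer: (2, 144, 33, 33)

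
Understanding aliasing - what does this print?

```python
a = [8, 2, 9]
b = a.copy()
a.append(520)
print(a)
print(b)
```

Key concept: list.copy() creates independent copy.
Step by step:
`a = [8, 2, 9]` → a = [8, 2, 9]
`b = a.copy()` → b = [8, 2, 9]
`a.append(520)` → a = [8, 2, 9, 520]
`print(a)` → prints [8, 2, 9, 520]
`print(b)` → prints [8, 2, 9]

Answer:
[8, 2, 9, 520]
[8, 2, 9]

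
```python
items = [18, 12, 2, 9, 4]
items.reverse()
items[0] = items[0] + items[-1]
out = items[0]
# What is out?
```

Trace:
`items = [18, 12, 2, 9, 4]` → items = [18, 12, 2, 9, 4]
`items.reverse()` → items = [4, 9, 2, 12, 18]
`items[0] = items[0] + items[-1]` → items = [22, 9, 2, 12, 18]
`out = items[0]` → out = 22
So out = 22

Answer: 22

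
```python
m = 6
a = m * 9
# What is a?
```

Trace:
`m = 6` → m = 6
`a = m * 9` → a = 54
So a = 54

Answer: 54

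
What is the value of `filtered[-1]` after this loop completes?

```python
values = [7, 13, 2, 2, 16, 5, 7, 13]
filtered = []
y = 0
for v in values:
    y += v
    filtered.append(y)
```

Cumulative sum ends at 65
`filtered` takes the values: [] → [7] → [7, 20] → [7, 20, 22] → [7, 20, 22, 24] → [7, 20, 22, 24, 40] → [7, 20, 22, 24, 40, 45] → [7, 20, 22, 24, 40, 45, 52] → [7, 20, 22, 24, 40, 45, 52, 65]
So `filtered[-1]` = 65

Answer: 65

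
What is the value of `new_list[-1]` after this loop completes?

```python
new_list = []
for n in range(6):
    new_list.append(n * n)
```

Last element of squares 0 to 5
`new_list` takes the values: [] → [0] → [0, 1] → [0, 1, 4] → [0, 1, 4, 9] → [0, 1, 4, 9, 16] → [0, 1, 4, 9, 16, 25]
So `new_list[-1]` = 25

Answer: 25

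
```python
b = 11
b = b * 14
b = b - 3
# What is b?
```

Trace:
`b = 11` → b = 11
`b = b * 14` → b = 154
`b = b - 3` → b = 151
So b = 151

Answer: 151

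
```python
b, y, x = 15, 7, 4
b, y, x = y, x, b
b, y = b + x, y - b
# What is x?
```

Trace:
`b, y, x = 15, 7, 4` → b = 15; y = 7; x = 4
`b, y, x = y, x, b` → b = 7; y = 4; x = 15
`b, y = b + x, y - b` → b = 22; y = -3
So x = 15

Answer: 15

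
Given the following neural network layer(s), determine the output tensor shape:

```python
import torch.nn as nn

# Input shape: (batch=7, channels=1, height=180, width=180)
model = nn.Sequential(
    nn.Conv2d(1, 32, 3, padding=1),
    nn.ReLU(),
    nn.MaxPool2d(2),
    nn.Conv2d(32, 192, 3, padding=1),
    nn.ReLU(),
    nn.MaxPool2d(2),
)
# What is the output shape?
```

Input: (7, 1, 180, 180) -> after first Conv2d: (7, 32, 180, 180) -> after first MaxPool2d: (7, 32, 90, 90) -> after second Conv2d: (7, 192, 90, 90) -> Output: (7, 192, 45, 45)

Answer: (7, 192, 45, 45)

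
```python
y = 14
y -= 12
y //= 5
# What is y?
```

Trace:
`y = 14` → y = 14
`y -= 12` → y = 2
`y //= 5` → y = 0
So y = 0

Answer: 0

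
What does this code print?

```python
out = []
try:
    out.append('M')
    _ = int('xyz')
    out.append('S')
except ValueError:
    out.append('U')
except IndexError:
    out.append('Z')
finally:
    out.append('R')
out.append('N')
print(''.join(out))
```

Execution trace: 'M' (try body) → 'U' (except ValueError) → 'R' (finally) → 'N' (after the try/except). Output: MURN

Answer: MURN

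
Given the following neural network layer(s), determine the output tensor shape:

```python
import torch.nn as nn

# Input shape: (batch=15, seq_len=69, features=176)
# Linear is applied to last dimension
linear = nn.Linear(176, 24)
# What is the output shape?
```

Input: (15, 69, 176) -> Output: (15, 69, 24)

Answer: (15, 69, 24)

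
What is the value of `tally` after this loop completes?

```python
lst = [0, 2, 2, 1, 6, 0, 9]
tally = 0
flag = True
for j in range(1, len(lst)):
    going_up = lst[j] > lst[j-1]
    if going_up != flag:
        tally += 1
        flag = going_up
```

Count direction changes in [0, 2, 2, 1, 6, 0, 9]
`tally` takes the values: 0 → 1 → 2 → 3 → 4

Answer: 4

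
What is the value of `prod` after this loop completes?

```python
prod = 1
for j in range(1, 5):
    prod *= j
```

4! = 24
`prod` takes the values: 1 → 2 → 6 → 24

Answer: 24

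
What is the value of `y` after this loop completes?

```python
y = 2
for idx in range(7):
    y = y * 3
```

Multiply by 3, 7 times: 2 * 3^7 = 4374
`y` takes the values: 2 → 6 → 18 → 54 → 162 → 486 → 1458 → 4374

Answer: 4374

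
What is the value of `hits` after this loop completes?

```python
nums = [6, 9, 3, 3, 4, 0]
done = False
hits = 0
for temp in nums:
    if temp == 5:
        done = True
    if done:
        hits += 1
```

Count elements after first 5 in [6, 9, 3, 3, 4, 0]
`hits` takes the values: 0

Answer: 0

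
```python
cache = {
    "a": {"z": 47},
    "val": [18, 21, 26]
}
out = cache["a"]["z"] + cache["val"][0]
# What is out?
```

Trace:
`cache = { ...` → cache = {'a': {'z': 47}, 'val': [18, 21, 26]}
`out = cache["a"]["z"] + cache["val"][0]` → out = 65
So out = 65

Answer: 65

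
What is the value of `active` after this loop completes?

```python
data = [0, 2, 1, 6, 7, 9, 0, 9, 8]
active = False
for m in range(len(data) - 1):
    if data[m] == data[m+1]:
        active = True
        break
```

Check consecutive duplicates in [0, 2, 1, 6, 7, 9, 0, 9, 8]
`active` takes the values: False

Answer: False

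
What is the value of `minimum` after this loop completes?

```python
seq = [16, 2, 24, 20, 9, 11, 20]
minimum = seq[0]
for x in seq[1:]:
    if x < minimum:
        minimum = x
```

Minimum of [16, 2, 24, 20, 9, 11, 20]
`minimum` takes the values: 16 → 2

Answer: 2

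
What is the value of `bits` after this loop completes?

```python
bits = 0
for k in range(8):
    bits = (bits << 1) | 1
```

Build 8 consecutive 1-bits: 0b11111111
`bits` takes the values: 0 → 1 → 3 → 7 → 15 → 31 → 63 → 127 → 255

Answer: 255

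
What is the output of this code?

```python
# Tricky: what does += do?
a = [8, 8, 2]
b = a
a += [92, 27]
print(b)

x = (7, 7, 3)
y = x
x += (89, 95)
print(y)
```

Key concept: += behavior differs for mutable vs immutable.
Step by step:
`a = [8, 8, 2]` → a = [8, 8, 2]
`b = a` → b = [8, 8, 2] (same object as a)
`a += [92, 27]` → a = [8, 8, 2, 92, 27] (same object as b); b = [8, 8, 2, 92, 27] (same object as a)
`print(b)` → prints [8, 8, 2, 92, 27]
`x = (7, 7, 3)` → x = (7, 7, 3)
`y = x` → y = (7, 7, 3)
`x += (89, 95)` → x = (7, 7, 3, 89, 95)
`print(y)` → prints (7, 7, 3)

Answer:
[8, 8, 2, 92, 27]
(7, 7, 3)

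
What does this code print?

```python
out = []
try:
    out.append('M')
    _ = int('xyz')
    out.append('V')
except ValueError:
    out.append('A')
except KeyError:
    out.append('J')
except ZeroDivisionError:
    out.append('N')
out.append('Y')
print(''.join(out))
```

Execution trace: 'M' (try body) → 'A' (except ValueError) → 'Y' (after the try/except). Output: MAY

Answer: MAY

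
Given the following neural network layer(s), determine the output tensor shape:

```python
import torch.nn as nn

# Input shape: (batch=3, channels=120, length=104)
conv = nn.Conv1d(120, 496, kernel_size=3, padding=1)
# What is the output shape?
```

Input: (3, 120, 104) -> Output: (3, 496, 104)

Answer: (3, 496, 104)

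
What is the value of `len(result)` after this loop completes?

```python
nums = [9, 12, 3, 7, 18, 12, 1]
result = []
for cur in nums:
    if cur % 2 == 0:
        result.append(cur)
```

Count even numbers in [9, 12, 3, 7, 18, 12, 1]
`result` takes the values: [] → [12] → [12, 18] → [12, 18, 12]
So `len(result)` = 3

Answer: 3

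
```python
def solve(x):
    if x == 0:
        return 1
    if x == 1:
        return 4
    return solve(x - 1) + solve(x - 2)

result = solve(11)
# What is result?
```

Build up from base cases: solve(0)=1, solve(1)=4, solve(2)=5, solve(3)=9, solve(4)=14, solve(5)=23, solve(6)=37, ..., solve(11)=411

Answer: 411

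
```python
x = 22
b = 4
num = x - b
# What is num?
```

Trace:
`x = 22` → x = 22
`b = 4` → b = 4
`num = x - b` → num = 18
So num = 18

Answer: 18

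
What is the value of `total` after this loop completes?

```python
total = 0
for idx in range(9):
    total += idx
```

Sum of 0 to 8 = 36
`total` takes the values: 0 → 1 → 3 → 6 → 10 → 15 → 21 → 28 → 36

Answer: 36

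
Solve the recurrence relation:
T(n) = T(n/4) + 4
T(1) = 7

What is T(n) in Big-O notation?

Each step divides n by 4 and adds 4. After log_4(n) steps we reach T(1)=7. So T(n) = 4·log_4(n) + 7 = O(log n).

Answer: O(log n)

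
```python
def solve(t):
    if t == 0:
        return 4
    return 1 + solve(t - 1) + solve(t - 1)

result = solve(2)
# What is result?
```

solve(t) = 1 + 2·solve(t-1), solve(0)=4. Closed form: (4+1)·2^2 - 1 = 19.

Answer: 19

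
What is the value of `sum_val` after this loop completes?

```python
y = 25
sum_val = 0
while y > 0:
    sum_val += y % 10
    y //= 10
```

Sum digits of 25
`sum_val` takes the values: 0 → 5 → 7

Answer: 7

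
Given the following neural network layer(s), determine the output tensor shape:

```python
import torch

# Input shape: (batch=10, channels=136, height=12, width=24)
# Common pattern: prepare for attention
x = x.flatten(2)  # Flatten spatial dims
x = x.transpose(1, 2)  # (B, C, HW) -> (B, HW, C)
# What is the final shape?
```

Input: (10, 136, 12, 24) -> after flatten(2): (10, 136, 288) -> Output: (10, 288, 136)

Answer: (10, 288, 136)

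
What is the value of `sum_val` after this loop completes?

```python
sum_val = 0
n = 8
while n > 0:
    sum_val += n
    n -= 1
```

Sum 8 down to 1
`sum_val` takes the values: 0 → 8 → 15 → 21 → 26 → 30 → 33 → 35 → 36

Answer: 36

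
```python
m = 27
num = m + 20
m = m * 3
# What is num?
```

Trace:
`m = 27` → m = 27
`num = m + 20` → num = 47
`m = m * 3` → m = 81
So num = 47

Answer: 47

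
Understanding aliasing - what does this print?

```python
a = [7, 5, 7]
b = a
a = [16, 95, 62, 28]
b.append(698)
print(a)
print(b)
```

Key concept: rebinding vs mutation: a is rebound to a new list, b still points at the original.
Step by step:
`a = [7, 5, 7]` → a = [7, 5, 7]
`b = a` → b = [7, 5, 7] (same object as a)
`a = [16, 95, 62, 28]` → a = [16, 95, 62, 28]
`b.append(698)` → b = [7, 5, 7, 698]
`print(a)` → prints [16, 95, 62, 28]
`print(b)` → prints [7, 5, 7, 698]

Answer:
[16, 95, 62, 28]
[7, 5, 7, 698]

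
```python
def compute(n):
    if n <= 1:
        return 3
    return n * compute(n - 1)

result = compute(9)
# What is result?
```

compute(9) = 9 * 8 * 7 * 6 * 5 * 4 * 3 * 2 * 3 = 1088640

Answer: 1088640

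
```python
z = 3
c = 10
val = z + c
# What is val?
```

Trace:
`z = 3` → z = 3
`c = 10` → c = 10
`val = z + c` → val = 13
So val = 13

Answer: 13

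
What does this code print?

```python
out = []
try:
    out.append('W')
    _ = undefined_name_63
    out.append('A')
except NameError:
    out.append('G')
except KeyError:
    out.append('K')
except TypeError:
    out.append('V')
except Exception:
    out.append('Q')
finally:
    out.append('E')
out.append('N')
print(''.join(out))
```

Execution trace: 'W' (try body) → 'G' (except NameError) → 'E' (finally) → 'N' (after the try/except). Output: WGEN

Answer: WGEN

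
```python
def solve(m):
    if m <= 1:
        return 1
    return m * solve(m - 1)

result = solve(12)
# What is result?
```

solve(12) = 12 * 11 * 10 * 9 * 8 * 7 * 6 * 5 * 4 * 3 * 2 * 1 = 479001600

Answer: 479001600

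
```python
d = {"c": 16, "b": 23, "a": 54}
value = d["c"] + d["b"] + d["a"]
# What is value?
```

Trace:
`d = {"c": 16, "b": 23, "a": 54}` → d = {'c': 16, 'b': 23, 'a': 54}
`value = d["c"] + d["b"] + d["a"]` → value = 93
So value = 93

Answer: 93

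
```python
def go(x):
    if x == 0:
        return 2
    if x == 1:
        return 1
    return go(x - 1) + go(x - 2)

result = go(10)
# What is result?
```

Build up from base cases: go(0)=2, go(1)=1, go(2)=3, go(3)=4, go(4)=7, go(5)=11, go(6)=18, ..., go(10)=123

Answer: 123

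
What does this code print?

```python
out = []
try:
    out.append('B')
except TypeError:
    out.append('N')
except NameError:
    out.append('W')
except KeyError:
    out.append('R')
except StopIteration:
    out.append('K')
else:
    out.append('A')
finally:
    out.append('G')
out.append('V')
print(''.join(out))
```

Execution trace: 'B' (try body, no exception) → 'A' (else) → 'G' (finally) → 'V' (after the try/except). Output: BAGV

Answer: BAGV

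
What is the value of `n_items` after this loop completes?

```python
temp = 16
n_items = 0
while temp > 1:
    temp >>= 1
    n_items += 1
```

Count right shifts until 1
`n_items` takes the values: 0 → 1 → 2 → 3 → 4

Answer: 4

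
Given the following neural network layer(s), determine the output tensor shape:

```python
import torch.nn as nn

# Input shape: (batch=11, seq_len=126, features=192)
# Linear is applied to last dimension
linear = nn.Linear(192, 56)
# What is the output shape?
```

Input: (11, 126, 192) -> Output: (11, 126, 56)

Answer: (11, 126, 56)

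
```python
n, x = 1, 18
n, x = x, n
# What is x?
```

Trace:
`n, x = 1, 18` → n = 1; x = 18
`n, x = x, n` → n = 18; x = 1
So x = 1

Answer: 1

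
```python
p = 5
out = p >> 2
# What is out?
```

Trace:
`p = 5` → p = 5
`out = p >> 2` → out = 1
So out = 1

Answer: 1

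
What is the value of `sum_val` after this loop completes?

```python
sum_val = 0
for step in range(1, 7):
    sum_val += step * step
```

Sum of squares 1² to 6² = 91
`sum_val` takes the values: 0 → 1 → 5 → 14 → 30 → 55 → 91

Answer: 91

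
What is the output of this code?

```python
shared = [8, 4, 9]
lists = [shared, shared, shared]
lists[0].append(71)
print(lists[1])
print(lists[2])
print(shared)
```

Key concept: list of same reference.
Step by step:
`shared = [8, 4, 9]` → shared = [8, 4, 9]
`lists = [shared, shared, shared]` → lists = [[8, 4, 9], [8, 4, 9], [8, 4, 9]]
`lists[0].append(71)` → shared = [8, 4, 9, 71]; lists = [[8, 4, 9, 71], [8, 4, 9, 71], [8, 4, 9, 71]]
`print(lists[1])` → prints [8, 4, 9, 71]
`print(lists[2])` → prints [8, 4, 9, 71]
`print(shared)` → prints [8, 4, 9, 71]

Answer:
[8, 4, 9, 71]
[8, 4, 9, 71]
[8, 4, 9, 71]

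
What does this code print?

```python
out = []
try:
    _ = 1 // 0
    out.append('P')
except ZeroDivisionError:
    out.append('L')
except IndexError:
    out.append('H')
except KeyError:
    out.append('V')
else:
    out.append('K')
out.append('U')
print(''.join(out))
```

Execution trace: 'L' (except ZeroDivisionError) → 'U' (after the try/except). Output: LU

Answer: LU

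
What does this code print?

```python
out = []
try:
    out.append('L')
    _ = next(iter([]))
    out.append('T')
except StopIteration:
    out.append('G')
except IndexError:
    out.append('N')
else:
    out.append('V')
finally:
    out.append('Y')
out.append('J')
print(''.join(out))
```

Execution trace: 'L' (try body) → 'G' (except StopIteration) → 'Y' (finally) → 'J' (after the try/except). Output: LGYJ

Answer: LGYJ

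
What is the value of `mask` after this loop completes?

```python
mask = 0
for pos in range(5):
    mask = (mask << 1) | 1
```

Build 5 consecutive 1-bits: 0b11111
`mask` takes the values: 0 → 1 → 3 → 7 → 15 → 31

Answer: 31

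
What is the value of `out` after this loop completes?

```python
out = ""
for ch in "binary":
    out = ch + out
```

Reverse 'binary'
`out` takes the values: "" → "b" → "ib" → "nib" → "anib" → "ranib" → "yranib"

Answer: "yranib"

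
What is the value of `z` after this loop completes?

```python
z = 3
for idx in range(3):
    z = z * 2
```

Multiply by 2, 3 times: 3 * 2^3 = 24
`z` takes the values: 3 → 6 → 12 → 24

Answer: 24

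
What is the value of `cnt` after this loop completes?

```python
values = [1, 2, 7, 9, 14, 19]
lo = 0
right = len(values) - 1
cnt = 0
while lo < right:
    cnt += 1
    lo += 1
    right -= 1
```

Iterations until pointers meet (list length 6)
`cnt` takes the values: 0 → 1 → 2 → 3

Answer: 3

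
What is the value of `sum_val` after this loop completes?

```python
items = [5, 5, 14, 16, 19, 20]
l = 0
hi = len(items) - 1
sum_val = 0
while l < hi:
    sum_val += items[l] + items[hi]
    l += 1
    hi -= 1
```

Sum of pairs from ends
`sum_val` takes the values: 0 → 25 → 49 → 79

Answer: 79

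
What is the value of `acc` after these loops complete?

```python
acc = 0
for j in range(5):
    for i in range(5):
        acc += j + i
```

Sum of all j+i for j,i in 5x5
`acc` takes the values: 0 → 1 → 3 → 6 → 10 → 11 → 13 → 16 → 20 → 25 → 27 → 30 → 34 → 39 → 45 → 48 → 52 → 57 → 63 → 70 → 74 → 79 → 85 → 92 → 100

Answer: 100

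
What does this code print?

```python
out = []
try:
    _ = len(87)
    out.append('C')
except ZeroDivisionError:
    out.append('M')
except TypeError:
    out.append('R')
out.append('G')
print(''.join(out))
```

Execution trace: 'R' (except TypeError) → 'G' (after the try/except). Output: RG

Answer: RG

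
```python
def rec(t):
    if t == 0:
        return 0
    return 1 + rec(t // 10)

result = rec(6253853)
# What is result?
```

Count of digits of 6253853: 7

Answer: 7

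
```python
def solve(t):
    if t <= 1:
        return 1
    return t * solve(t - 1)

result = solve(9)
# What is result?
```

solve(9) = 9 * 8 * 7 * 6 * 5 * 4 * 3 * 2 * 1 = 362880

Answer: 362880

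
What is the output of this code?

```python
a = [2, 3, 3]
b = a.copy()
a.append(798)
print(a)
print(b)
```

Key concept: list.copy() creates independent copy.
Step by step:
`a = [2, 3, 3]` → a = [2, 3, 3]
`b = a.copy()` → b = [2, 3, 3]
`a.append(798)` → a = [2, 3, 3, 798]
`print(a)` → prints [2, 3, 3, 798]
`print(b)` → prints [2, 3, 3]

Answer:
[2, 3, 3, 798]
[2, 3, 3]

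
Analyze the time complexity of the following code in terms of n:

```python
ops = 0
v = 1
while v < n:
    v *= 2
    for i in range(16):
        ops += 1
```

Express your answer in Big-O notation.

Each loop level contributes: log n × 1. Multiplying the contributions gives O(log n).

Answer: O(log n)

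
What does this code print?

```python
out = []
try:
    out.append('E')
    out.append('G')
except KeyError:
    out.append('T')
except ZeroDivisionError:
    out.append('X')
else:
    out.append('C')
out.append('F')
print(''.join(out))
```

Execution trace: 'E' (try body) → 'G' (try body, no exception) → 'C' (else) → 'F' (after the try/except). Output: EGCF

Answer: EGCF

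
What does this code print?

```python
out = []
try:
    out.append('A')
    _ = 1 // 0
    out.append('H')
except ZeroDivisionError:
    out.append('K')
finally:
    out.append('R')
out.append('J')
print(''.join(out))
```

Execution trace: 'A' (try body) → 'K' (except ZeroDivisionError) → 'R' (finally) → 'J' (after the try/except). Output: AKRJ

Answer: AKRJ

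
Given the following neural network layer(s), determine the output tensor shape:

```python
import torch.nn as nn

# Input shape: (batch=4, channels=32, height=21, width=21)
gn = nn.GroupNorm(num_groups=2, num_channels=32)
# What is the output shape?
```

Input: (4, 32, 21, 21) -> Output: (4, 32, 21, 21)

Answer: (4, 32, 21, 21)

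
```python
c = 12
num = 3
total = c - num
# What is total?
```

Trace:
`c = 12` → c = 12
`num = 3` → num = 3
`total = c - num` → total = 9
So total = 9

Answer: 9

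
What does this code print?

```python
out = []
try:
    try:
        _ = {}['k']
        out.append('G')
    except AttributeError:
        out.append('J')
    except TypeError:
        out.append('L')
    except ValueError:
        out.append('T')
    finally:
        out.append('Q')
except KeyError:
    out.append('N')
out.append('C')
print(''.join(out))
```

Execution trace: 'Q' (finally) → 'N' (outer except KeyError) → 'C' (after the try/except). Output: QNC

Answer: QNC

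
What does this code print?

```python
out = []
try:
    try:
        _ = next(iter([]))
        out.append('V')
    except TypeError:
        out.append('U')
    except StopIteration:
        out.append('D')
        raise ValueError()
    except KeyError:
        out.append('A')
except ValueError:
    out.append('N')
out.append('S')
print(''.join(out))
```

Execution trace: 'D' (inner except StopIteration) → 'N' (outer except ValueError) → 'S' (after the try/except). Output: DNS

Answer: DNS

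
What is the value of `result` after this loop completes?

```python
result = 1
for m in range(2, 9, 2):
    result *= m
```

Product of even numbers 2 to 8
`result` takes the values: 1 → 2 → 8 → 48 → 384

Answer: 384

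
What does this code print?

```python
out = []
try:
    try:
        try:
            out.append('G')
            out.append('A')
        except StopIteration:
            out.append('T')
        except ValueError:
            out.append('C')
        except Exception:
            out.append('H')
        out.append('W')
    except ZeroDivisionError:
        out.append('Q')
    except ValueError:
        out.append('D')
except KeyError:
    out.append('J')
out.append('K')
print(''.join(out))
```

Execution trace: 'G' (inner try body) → 'A' (inner try body, no exception) → 'W' (try body, no exception) → 'K' (after the try/except). Output: GAWK

Answer: GAWK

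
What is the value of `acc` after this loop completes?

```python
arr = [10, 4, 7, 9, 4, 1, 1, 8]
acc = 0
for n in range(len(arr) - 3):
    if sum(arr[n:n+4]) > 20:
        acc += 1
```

Count windows with sum > 20
`acc` takes the values: 0 → 1 → 2 → 3

Answer: 3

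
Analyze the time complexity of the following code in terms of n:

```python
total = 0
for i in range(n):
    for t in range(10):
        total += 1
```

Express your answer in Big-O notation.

Each loop level contributes: n × 1. Multiplying the contributions gives O(n).

Answer: O(n)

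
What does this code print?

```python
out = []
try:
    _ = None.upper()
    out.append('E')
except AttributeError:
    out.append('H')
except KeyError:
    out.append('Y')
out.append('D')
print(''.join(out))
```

Execution trace: 'H' (except AttributeError) → 'D' (after the try/except). Output: HD

Answer: HD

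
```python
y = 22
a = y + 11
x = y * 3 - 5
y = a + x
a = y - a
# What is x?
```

Trace:
`y = 22` → y = 22
`a = y + 11` → a = 33
`x = y * 3 - 5` → x = 61
`y = a + x` → y = 94
`a = y - a` → a = 61
So x = 61

Answer: 61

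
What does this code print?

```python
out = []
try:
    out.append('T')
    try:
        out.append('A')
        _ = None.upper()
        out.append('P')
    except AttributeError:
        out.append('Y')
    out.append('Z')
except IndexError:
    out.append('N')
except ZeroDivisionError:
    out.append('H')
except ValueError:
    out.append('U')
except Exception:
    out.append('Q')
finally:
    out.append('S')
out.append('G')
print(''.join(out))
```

Execution trace: 'T' (try body) → 'A' (inner try body) → 'Y' (inner except AttributeError) → 'Z' (try body, no exception) → 'S' (finally) → 'G' (after the try/except). Output: TAYZSG

Answer: TAYZSG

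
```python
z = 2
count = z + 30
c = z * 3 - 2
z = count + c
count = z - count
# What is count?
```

Trace:
`z = 2` → z = 2
`count = z + 30` → count = 32
`c = z * 3 - 2` → c = 4
`z = count + c` → z = 36
`count = z - count` → count = 4
So count = 4

Answer: 4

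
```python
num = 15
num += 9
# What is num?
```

Trace:
`num = 15` → num = 15
`num += 9` → num = 24
So num = 24

Answer: 24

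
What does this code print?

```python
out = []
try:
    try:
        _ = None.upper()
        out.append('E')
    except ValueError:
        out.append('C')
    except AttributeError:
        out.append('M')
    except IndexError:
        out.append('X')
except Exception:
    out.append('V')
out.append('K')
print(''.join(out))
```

Execution trace: 'M' (inner except AttributeError) → 'K' (after the try/except). Output: MK

Answer: MK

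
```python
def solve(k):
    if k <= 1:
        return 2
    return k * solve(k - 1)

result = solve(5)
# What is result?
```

solve(5) = 5 * 4 * 3 * 2 * 2 = 240

Answer: 240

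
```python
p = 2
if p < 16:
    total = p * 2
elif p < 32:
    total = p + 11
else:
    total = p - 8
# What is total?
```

Trace:
`p = 2` → p = 2
`if p < 16: ...` → p < 16 is True → total = 4
So total = 4

Answer: 4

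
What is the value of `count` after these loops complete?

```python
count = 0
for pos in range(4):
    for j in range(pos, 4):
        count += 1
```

Upper triangle: 4 + 3 + ... + 1
`count` takes the values: 0 → 1 → 2 → 3 → 4 → 5 → 6 → 7 → 8 → 9 → 10

Answer: 10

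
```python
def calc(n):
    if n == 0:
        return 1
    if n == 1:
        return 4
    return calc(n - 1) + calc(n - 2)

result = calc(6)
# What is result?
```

Build up from base cases: calc(0)=1, calc(1)=4, calc(2)=5, calc(3)=9, calc(4)=14, calc(5)=23, calc(6)=37

Answer: 37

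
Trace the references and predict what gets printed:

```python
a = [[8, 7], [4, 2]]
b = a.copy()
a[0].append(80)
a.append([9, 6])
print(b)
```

Key concept: shallow copy with nested lists.
Step by step:
`a = [[8, 7], [4, 2]]` → a = [[8, 7], [4, 2]]
`b = a.copy()` → b = [[8, 7], [4, 2]]
`a[0].append(80)` → a = [[8, 7, 80], [4, 2]]; b = [[8, 7, 80], [4, 2]]
`a.append([9, 6])` → a = [[8, 7, 80], [4, 2], [9, 6]]
`print(b)` → prints [[8, 7, 80], [4, 2]]

Answer: [[8, 7, 80], [4, 2]]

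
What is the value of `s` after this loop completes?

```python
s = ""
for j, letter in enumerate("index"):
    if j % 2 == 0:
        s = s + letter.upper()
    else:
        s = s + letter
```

Uppercase even positions in 'index'
`s` takes the values: "" → "I" → "In" → "InD" → "InDe" → "InDeX"

Answer: "InDeX"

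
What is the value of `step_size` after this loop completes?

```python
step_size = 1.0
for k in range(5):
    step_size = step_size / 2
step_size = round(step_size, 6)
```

Halving LR 5 times: 1 / 2^5
`step_size` takes the values: 1.0 → 0.5 → 0.25 → 0.125 → 0.0625 → 0.03125

Answer: 0.03125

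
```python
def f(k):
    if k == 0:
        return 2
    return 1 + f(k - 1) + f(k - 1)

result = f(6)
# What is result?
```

f(k) = 1 + 2·f(k-1), f(0)=2. Closed form: (2+1)·2^6 - 1 = 191.

Answer: 191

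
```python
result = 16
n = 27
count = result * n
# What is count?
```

Trace:
`result = 16` → result = 16
`n = 27` → n = 27
`count = result * n` → count = 432
So count = 432

Answer: 432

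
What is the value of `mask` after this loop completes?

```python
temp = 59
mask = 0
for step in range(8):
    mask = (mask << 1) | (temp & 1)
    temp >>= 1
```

Reverse lowest 8 bits of 59
`mask` takes the values: 0 → 1 → 3 → 6 → 13 → 27 → 55 → 110 → 220

Answer: 220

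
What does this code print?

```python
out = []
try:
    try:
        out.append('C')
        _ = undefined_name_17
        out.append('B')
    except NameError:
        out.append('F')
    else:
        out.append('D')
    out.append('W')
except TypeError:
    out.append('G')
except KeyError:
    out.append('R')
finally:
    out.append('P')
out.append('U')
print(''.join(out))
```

Execution trace: 'C' (inner try body) → 'F' (inner except NameError) → 'W' (try body, no exception) → 'P' (finally) → 'U' (after the try/except). Output: CFWPU

Answer: CFWPU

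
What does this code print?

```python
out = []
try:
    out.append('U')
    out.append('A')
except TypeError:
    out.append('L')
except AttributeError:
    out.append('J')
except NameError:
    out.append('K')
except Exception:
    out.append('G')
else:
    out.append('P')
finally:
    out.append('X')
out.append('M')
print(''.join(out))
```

Execution trace: 'U' (try body) → 'A' (try body, no exception) → 'P' (else) → 'X' (finally) → 'M' (after the try/except). Output: UAPXM

Answer: UAPXM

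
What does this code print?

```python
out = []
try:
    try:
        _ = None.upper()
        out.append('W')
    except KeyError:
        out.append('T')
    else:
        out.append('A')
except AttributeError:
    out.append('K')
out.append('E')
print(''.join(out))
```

Execution trace: 'K' (outer except AttributeError) → 'E' (after the try/except). Output: KE

Answer: KE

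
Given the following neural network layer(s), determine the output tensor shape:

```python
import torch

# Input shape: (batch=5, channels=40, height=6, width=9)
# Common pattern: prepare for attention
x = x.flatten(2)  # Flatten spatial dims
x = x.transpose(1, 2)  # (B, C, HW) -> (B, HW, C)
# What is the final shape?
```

Input: (5, 40, 6, 9) -> after flatten(2): (5, 40, 54) -> Output: (5, 54, 40)

Answer: (5, 54, 40)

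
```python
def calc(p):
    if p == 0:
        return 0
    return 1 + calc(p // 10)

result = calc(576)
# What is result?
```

Count of digits of 576: 3

Answer: 3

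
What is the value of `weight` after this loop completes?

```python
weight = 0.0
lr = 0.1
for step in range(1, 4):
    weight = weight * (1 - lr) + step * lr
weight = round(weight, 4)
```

Moving average with lr=0.1
`weight` takes the values: 0.0 → 0.1 → 0.29 → 0.561

Answer: 0.561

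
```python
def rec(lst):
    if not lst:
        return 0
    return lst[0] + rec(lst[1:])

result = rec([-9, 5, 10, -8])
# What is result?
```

(-9) + 5 + 10 + (-8) + 0 = -2

Answer: -2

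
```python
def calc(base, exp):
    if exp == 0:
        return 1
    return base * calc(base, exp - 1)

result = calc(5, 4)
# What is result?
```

calc(5, 4) = 5 * 5 * 5 * 5 = 625

Answer: 625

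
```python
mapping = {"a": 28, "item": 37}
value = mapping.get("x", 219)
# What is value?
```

Trace:
`mapping = {"a": 28, "item": 37}` → mapping = {'a': 28, 'item': 37}
`value = mapping.get("x", 219)` → value = 219
So value = 219

Answer: 219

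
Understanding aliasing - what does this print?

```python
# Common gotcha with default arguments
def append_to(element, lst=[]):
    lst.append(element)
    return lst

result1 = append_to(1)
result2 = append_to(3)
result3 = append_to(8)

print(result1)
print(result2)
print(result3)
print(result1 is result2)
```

Key concept: mutable default argument gotcha.
Step by step:
`result1 = append_to(1)` → result1 = [1]
`result2 = append_to(3)` → result1 = [1, 3] (same object as result2); result2 = [1, 3] (same object as result1)
`result3 = append_to(8)` → result1 = [1, 3, 8] (same object as result2, result3); result2 = [1, 3, 8] (same object as result1, result3); result3 = [1, 3, 8] (same object as result1, result2)
`print(result1)` → prints [1, 3, 8]
`print(result2)` → prints [1, 3, 8]
`print(result3)` → prints [1, 3, 8]
`print(result1 is result2)` → prints True

Answer:
[1, 3, 8]
[1, 3, 8]
[1, 3, 8]
True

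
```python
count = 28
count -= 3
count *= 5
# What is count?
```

Trace:
`count = 28` → count = 28
`count -= 3` → count = 25
`count *= 5` → count = 125
So count = 125

Answer: 125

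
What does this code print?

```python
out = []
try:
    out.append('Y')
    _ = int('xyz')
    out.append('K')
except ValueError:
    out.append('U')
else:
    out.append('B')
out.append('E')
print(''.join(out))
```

Execution trace: 'Y' (try body) → 'U' (except ValueError) → 'E' (after the try/except). Output: YUE

Answer: YUE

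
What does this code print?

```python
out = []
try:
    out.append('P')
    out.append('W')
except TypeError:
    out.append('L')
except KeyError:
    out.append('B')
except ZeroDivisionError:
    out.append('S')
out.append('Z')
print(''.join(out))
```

Execution trace: 'P' (try body) → 'W' (try body, no exception) → 'Z' (after the try/except). Output: PWZ

Answer: PWZ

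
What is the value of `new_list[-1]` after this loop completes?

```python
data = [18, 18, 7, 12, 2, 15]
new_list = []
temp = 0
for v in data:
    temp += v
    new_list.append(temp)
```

Cumulative sum ends at 72
`new_list` takes the values: [] → [18] → [18, 36] → [18, 36, 43] → [18, 36, 43, 55] → [18, 36, 43, 55, 57] → [18, 36, 43, 55, 57, 72]
So `new_list[-1]` = 72

Answer: 72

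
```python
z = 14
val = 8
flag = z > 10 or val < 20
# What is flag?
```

Trace:
`z = 14` → z = 14
`val = 8` → val = 8
`flag = z > 10 or val < 20` → flag = True
So flag = True

Answer: True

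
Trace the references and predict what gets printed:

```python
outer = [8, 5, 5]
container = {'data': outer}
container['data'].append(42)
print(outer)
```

Key concept: dict holds reference to list.
Step by step:
`outer = [8, 5, 5]` → outer = [8, 5, 5]
`container = {'data': outer}` → container = {'data': [8, 5, 5]}
`container['data'].append(42)` → outer = [8, 5, 5, 42]; container = {'data': [8, 5, 5, 42]}
`print(outer)` → prints [8, 5, 5, 42]

Answer: [8, 5, 5, 42]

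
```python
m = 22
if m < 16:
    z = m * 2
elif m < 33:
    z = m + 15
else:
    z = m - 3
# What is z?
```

Trace:
`m = 22` → m = 22
`if m < 16: ...` → m < 16 is False, m < 33 is True → z = 37
So z = 37

Answer: 37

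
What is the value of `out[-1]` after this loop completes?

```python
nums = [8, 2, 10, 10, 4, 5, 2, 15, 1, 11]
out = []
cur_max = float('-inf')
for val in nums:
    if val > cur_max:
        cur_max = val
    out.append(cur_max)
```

Running max ends at 15
`out` takes the values: [] → [8] → [8, 8] → [8, 8, 10] → [8, 8, 10, 10] → [8, 8, 10, 10, 10] → [8, 8, 10, 10, 10, 10] → [8, 8, 10, 10, 10, 10, 10] → [8, 8, 10, 10, 10, 10, 10, 15] → [8, 8, 10, 10, 10, 10, 10, 15, 15] → [8, 8, 10, 10, 10, 10, 10, 15, 15, 15]
So `out[-1]` = 15

Answer: 15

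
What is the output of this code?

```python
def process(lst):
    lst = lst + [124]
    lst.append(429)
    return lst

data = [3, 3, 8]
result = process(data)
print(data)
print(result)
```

Key concept: rebinding parameter vs mutation.
Step by step:
`data = [3, 3, 8]` → data = [3, 3, 8]
`result = process(data)` → result = [3, 3, 8, 124, 429]
`print(data)` → prints [3, 3, 8]
`print(result)` → prints [3, 3, 8, 124, 429]

Answer:
[3, 3, 8]
[3, 3, 8, 124, 429]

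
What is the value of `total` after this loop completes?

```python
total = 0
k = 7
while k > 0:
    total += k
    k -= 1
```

Sum 7 down to 1
`total` takes the values: 0 → 7 → 13 → 18 → 22 → 25 → 27 → 28

Answer: 28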